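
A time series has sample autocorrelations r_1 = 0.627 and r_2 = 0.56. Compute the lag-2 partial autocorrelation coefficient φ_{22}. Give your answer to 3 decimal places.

0.275

φ_{22} = (r_2 − r_1²) / (1 − r_1²)
r_1² = (0.627)² = 0.393129
Numerator = 0.56 − 0.3931 = 0.1669; denominator = 1 − 0.3931 = 0.6069
φ_{22} = 0.1669 / 0.6069 = 0.275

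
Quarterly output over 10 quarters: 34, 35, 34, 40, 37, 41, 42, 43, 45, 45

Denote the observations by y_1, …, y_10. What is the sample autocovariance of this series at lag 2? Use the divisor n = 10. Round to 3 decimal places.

7.448

Mean ȳ = (34 + 35 + 34 + 40 + 37 + 41 + 42 + 43 + 45 + 45)/10 = 39.6000
Σ_{t=1}^{8}(y_t−ȳ)(y_{t+2}−ȳ) = 74.4800
γ_2 = 74.4800 / 10 = 7.448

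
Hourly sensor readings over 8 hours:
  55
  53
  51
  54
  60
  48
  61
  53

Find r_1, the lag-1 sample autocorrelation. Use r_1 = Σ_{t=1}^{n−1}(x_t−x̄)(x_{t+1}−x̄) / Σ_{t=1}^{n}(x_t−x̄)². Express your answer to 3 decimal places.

-0.639

Mean x̄ = (55 + 53 + 51 + 54 + 60 + 48 + 61 + 53)/8 = 54.3750
Deviations from mean: 0.6250, -1.3750, -3.3750, -0.3750, 5.6250, -6.3750, 6.6250, -1.3750
Σ(x_t−x̄)(x_{t+1}−x̄) = (-0.8594) + (4.6406) + (1.2656) + (-2.1094) + (-35.8594) + (-42.2344) + (-9.1094) = -84.2656
Denominator Σ(x_t−x̄)² = 131.8750
r_1 = -84.2656 / 131.8750 = -0.639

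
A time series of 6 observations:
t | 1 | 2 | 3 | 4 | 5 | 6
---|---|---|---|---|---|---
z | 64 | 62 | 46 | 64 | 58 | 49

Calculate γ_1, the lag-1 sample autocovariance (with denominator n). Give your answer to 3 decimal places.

-16.394

Mean z̄ = (64 + 62 + 46 + 64 + 58 + 49)/6 = 57.1667
Σ_{t=1}^{5}(z_t−z̄)(z_{t+1}−z̄) = -98.3611
γ_1 = -98.3611 / 6 = -16.394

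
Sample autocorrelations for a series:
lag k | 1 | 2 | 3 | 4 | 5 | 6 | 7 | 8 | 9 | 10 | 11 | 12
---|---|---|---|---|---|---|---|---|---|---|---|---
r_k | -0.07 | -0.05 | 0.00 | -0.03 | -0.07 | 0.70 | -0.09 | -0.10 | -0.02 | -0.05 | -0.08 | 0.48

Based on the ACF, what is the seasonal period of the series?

6

The largest autocorrelation is r_6 = 0.70, with a weaker echo at lag 12 (0.48); the remaining lags stay at or below 0.00.
The dominant spike at lag 6 indicates a seasonal period of 6.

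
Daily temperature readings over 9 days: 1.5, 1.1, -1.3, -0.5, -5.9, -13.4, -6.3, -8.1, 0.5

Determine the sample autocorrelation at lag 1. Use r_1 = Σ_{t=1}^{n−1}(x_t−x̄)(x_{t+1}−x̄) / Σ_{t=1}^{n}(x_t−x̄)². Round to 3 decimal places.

0.371

Mean x̄ = (1.5 + 1.1 − 1.3 − 0.5 − 5.9 − 13.4 − 6.3 − 8.1 + 0.5)/9 = -3.6000
Numerator Σ_{t=1}^{8}(x_t−x̄)(x_{t+1}−x̄) = 77.4800
Denominator Σ(x_t−x̄)² = 208.6800
r_1 = 77.4800 / 208.6800 = 0.371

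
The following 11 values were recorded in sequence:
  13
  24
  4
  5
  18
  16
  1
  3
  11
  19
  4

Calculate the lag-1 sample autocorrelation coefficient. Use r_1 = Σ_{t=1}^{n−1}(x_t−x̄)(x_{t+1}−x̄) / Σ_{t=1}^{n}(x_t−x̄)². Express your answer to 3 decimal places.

-0.091

Mean x̄ = (13 + 24 + 4 + 5 + 18 + 16 + 1 + 3 + 11 + 19 + 4)/11 = 10.7273
Numerator Σ_{t=1}^{10}(x_t−x̄)(x_{t+1}−x̄) = -55.5289
Denominator Σ(x_t−x̄)² = 608.1818
r_1 = -55.5289 / 608.1818 = -0.091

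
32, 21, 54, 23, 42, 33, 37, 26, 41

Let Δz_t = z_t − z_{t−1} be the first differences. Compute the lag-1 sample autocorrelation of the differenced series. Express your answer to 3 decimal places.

-0.809

First differences Δz: -11, 33, -31, 19, -9, 4, -11, 15
Mean of differences = 1.1250
Numerator Σ(Δz_t−Δz̄)(Δz_{t+1}−Δz̄) = -2397.8906
Denominator Σ(Δz_t−Δz̄)² = 2964.8750
r_1(Δz) = -2397.8906 / 2964.8750 = -0.809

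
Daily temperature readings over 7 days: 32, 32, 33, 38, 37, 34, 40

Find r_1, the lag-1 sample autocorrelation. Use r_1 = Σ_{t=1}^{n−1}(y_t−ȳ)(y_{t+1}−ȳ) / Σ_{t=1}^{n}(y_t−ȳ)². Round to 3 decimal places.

Mean ȳ = (32 + 32 + 33 + 38 + 37 + 34 + 40)/7 = 35.1429
Deviations from mean: -3.1429, -3.1429, -2.1429, 2.8571, 1.8571, -1.1429, 4.8571
Numerator Σ_{t=1}^{6}(y_t−ȳ)(y_{t+1}−ȳ) = 8.1224
Denominator Σ(y_t−ȳ)² = 60.8571
r_1 = 8.1224 / 60.8571 = 0.133

0.133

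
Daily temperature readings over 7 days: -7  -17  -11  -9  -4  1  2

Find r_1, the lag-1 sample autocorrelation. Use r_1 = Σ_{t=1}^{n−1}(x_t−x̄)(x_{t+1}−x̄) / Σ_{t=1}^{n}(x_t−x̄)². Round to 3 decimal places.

Mean x̄ = (-7 − 17 − 11 − 9 − 4 + 1 + 2)/7 = -6.4286
Numerator Σ_{t=1}^{6}(x_t−x̄)(x_{t+1}−x̄) = 140.5306
Denominator Σ(x_t−x̄)² = 271.7143
r_1 = 140.5306 / 271.7143 = 0.517

0.517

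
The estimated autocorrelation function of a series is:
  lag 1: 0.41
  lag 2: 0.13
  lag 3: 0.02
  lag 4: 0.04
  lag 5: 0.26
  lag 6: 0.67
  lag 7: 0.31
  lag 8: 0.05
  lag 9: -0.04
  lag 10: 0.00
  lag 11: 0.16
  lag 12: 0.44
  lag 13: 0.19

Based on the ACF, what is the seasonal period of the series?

The largest autocorrelation is r_6 = 0.67, with a weaker echo at lag 12 (0.44); the remaining lags stay at or below 0.41. The elevated value at lag 1 (0.41), dropping to 0.13 at lag 2, reflects decaying short-term dependence rather than seasonality.
The dominant spike at lag 6 indicates a seasonal period of 6.

6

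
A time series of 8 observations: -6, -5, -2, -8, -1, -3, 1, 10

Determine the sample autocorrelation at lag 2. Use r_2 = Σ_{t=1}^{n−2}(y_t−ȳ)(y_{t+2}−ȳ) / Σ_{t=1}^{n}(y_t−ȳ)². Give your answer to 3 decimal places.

0.076

Mean ȳ = (-6 − 5 − 2 − 8 − 1 − 3 + 1 + 10)/8 = -1.7500
Σ(y_t−ȳ)(y_{t+2}−ȳ) = (1.0625) + (20.3125) + (-0.1875) + (7.8125) + (2.0625) + (-14.6875) = 16.3750
Denominator Σ(y_t−ȳ)² = 215.5000
r_2 = 16.3750 / 215.5000 = 0.076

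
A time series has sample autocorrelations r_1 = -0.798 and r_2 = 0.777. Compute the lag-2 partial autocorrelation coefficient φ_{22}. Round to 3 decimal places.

φ_{22} = (r_2 − r_1²) / (1 − r_1²)
r_1² = (-0.798)² = 0.636804
Numerator = 0.777 − 0.6368 = 0.1402; denominator = 1 − 0.6368 = 0.3632
φ_{22} = 0.1402 / 0.3632 = 0.386

0.386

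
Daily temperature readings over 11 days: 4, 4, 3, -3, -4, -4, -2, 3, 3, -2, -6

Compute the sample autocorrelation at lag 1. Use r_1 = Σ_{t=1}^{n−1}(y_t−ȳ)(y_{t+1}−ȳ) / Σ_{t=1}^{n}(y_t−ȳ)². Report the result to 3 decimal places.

0.443

Mean ȳ = (4 + 4 + 3 − 3 − 4 − 4 − 2 + 3 + 3 − 2 − 6)/11 = -0.3636
Numerator Σ_{t=1}^{10}(y_t−ȳ)(y_{t+1}−ȳ) = 63.1405
Denominator Σ(y_t−ȳ)² = 142.5455
r_1 = 63.1405 / 142.5455 = 0.443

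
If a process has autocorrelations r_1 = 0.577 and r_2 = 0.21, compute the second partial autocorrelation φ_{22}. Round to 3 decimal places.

-0.184

φ_{22} = (r_2 − r_1²) / (1 − r_1²)
r_1² = (0.577)² = 0.332929
Numerator = 0.21 − 0.3329 = -0.1229; denominator = 1 − 0.3329 = 0.6671
φ_{22} = -0.1229 / 0.6671 = -0.184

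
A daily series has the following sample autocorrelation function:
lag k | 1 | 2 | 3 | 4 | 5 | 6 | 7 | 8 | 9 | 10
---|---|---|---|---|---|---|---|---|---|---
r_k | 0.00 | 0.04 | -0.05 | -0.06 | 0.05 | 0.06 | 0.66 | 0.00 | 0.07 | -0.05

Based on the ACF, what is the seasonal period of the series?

7

The largest autocorrelation is r_7 = 0.66; the remaining lags stay at or below 0.07.
The dominant spike at lag 7 indicates a seasonal period of 7.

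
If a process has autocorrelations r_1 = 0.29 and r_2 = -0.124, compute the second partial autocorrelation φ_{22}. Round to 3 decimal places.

-0.227

φ_{22} = (r_2 − r_1²) / (1 − r_1²)
r_1² = (0.29)² = 0.0841
Numerator = -0.124 − 0.0841 = -0.2081; denominator = 1 − 0.0841 = 0.9159
φ_{22} = -0.2081 / 0.9159 = -0.227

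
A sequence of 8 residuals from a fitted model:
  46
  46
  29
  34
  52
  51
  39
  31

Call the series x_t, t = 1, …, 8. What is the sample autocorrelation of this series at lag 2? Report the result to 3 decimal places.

Mean x̄ = (46 + 46 + 29 + 34 + 52 + 51 + 39 + 31)/8 = 41.0000
Numerator Σ_{t=1}^{6}(x_t−x̄)(x_{t+2}−x̄) = -419.0000
Denominator Σ(x_t−x̄)² = 568.0000
r_2 = -419.0000 / 568.0000 = -0.738

-0.738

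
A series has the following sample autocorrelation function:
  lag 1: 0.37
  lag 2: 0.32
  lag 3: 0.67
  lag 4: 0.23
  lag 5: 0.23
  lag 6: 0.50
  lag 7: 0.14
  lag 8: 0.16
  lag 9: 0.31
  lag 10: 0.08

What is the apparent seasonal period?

The largest autocorrelation is r_3 = 0.67, with a weaker echo at lag 6 (0.50); the remaining lags stay at or below 0.37. The elevated value at lag 1 (0.37), dropping to 0.32 at lag 2, reflects decaying short-term dependence rather than seasonality.
The dominant spike at lag 3 indicates a seasonal period of 3.

3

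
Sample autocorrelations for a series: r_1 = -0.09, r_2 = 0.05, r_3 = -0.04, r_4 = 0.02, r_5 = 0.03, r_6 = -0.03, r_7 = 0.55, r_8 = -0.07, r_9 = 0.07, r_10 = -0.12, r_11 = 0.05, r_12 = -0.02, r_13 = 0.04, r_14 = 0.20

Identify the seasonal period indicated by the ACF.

The largest autocorrelation is r_7 = 0.55, with a weaker echo at lag 14 (0.20); the remaining lags stay at or below 0.07.
The dominant spike at lag 7 indicates a seasonal period of 7.

7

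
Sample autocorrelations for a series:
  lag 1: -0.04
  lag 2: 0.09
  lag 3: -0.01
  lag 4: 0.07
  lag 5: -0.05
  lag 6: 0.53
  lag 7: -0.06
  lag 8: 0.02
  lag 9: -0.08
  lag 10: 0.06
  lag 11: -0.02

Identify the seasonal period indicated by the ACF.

The largest autocorrelation is r_6 = 0.53; the remaining lags stay at or below 0.09.
The dominant spike at lag 6 indicates a seasonal period of 6.

6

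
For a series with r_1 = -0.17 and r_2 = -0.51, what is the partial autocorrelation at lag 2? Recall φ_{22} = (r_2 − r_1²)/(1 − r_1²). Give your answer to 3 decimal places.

-0.555

φ_{22} = (r_2 − r_1²) / (1 − r_1²)
r_1² = (-0.17)² = 0.0289
Numerator = -0.51 − 0.0289 = -0.5389; denominator = 1 − 0.0289 = 0.9711
φ_{22} = -0.5389 / 0.9711 = -0.555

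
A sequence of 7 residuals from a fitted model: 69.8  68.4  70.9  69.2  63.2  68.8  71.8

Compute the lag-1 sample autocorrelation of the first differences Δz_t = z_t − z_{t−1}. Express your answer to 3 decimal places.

First differences Δz: -1.4, 2.5, -1.7, -6.0, 5.6, 3.0
Mean of differences = 0.3333
Numerator Σ(Δz_t−Δz̄)(Δz_{t+1}−Δz̄) = -14.5944
Denominator Σ(Δz_t−Δz̄)² = 86.7933
r_1(Δz) = -14.5944 / 86.7933 = -0.168

-0.168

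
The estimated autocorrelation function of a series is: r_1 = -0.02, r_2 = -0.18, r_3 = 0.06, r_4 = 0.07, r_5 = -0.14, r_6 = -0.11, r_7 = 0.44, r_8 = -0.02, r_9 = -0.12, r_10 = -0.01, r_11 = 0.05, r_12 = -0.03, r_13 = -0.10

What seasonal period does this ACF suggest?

7

The largest autocorrelation is r_7 = 0.44; the remaining lags stay at or below 0.07.
The dominant spike at lag 7 indicates a seasonal period of 7.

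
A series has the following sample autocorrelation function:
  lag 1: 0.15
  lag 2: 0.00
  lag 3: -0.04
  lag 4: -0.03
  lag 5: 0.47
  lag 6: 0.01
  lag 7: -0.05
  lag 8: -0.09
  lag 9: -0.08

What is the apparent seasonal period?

The largest autocorrelation is r_5 = 0.47; the remaining lags stay at or below 0.15.
The dominant spike at lag 5 indicates a seasonal period of 5.

5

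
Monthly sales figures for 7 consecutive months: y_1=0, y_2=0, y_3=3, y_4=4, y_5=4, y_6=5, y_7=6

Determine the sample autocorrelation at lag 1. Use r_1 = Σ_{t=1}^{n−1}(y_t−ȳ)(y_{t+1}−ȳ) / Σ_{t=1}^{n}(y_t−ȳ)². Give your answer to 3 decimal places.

Mean ȳ = (0 + 0 + 3 + 4 + 4 + 5 + 6)/7 = 3.1429
Deviations from mean: -3.1429, -3.1429, -0.1429, 0.8571, 0.8571, 1.8571, 2.8571
Numerator Σ_{t=1}^{6}(y_t−ȳ)(y_{t+1}−ȳ) = 17.8367
Denominator Σ(y_t−ȳ)² = 32.8571
r_1 = 17.8367 / 32.8571 = 0.543

0.543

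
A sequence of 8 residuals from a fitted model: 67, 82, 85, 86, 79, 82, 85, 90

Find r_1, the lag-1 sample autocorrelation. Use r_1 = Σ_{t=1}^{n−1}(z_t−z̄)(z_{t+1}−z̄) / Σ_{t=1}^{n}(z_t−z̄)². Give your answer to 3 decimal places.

0.072

Mean z̄ = (67 + 82 + 85 + 86 + 79 + 82 + 85 + 90)/8 = 82.0000
Deviations from mean: -15.0000, 0.0000, 3.0000, 4.0000, -3.0000, 0.0000, 3.0000, 8.0000
Σ(z_t−z̄)(z_{t+1}−z̄) = (0.0000) + (0.0000) + (12.0000) + (-12.0000) + (0.0000) + (0.0000) + (24.0000) = 24.0000
Denominator Σ(z_t−z̄)² = 332.0000
r_1 = 24.0000 / 332.0000 = 0.072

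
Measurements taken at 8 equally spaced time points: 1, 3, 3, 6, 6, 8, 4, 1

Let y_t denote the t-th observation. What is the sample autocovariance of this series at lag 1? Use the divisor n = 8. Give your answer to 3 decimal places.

Mean ȳ = (1 + 3 + 3 + 6 + 6 + 8 + 4 + 1)/8 = 4.0000
Deviations: -3.0000, -1.0000, -1.0000, 2.0000, 2.0000, 4.0000, 0.0000, -3.0000
Σ_{t=1}^{7}(y_t−ȳ)(y_{t+1}−ȳ) = 14.0000
γ_1 = 14.0000 / 8 = 1.750

1.750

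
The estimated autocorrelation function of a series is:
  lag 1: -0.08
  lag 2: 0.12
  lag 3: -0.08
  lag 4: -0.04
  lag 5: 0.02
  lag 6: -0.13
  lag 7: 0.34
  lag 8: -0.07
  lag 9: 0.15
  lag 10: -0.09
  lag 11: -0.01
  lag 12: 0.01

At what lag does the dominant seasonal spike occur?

The largest autocorrelation is r_7 = 0.34; the remaining lags stay at or below 0.15.
The dominant spike at lag 7 indicates a seasonal period of 7.

7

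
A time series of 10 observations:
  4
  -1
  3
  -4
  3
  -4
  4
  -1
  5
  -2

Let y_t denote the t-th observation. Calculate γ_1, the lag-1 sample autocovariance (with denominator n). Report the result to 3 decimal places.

Mean ȳ = (4 − 1 + 3 − 4 + 3 − 4 + 4 − 1 + 5 − 2)/10 = 0.7000
Σ_{t=1}^{9}(y_t−ȳ)(y_{t+1}−ȳ) = -81.9900
γ_1 = -81.9900 / 10 = -8.199

-8.199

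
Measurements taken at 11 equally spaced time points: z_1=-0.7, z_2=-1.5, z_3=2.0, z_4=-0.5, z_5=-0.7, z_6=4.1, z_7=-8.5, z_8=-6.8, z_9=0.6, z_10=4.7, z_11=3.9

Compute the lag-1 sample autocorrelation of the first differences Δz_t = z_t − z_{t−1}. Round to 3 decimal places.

-0.209

First differences Δz: -0.8, 3.5, -2.5, -0.2, 4.8, -12.6, 1.7, 7.4, 4.1, -0.8
Mean of differences = 0.4600
Numerator Σ(Δz_t−Δz̄)(Δz_{t+1}−Δz̄) = -57.3336
Denominator Σ(Δz_t−Δz̄)² = 273.9640
r_1(Δz) = -57.3336 / 273.9640 = -0.209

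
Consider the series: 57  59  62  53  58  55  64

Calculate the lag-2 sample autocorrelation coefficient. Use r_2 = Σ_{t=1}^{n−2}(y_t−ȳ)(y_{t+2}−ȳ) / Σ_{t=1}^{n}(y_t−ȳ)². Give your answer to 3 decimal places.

Mean ȳ = (57 + 59 + 62 + 53 + 58 + 55 + 64)/7 = 58.2857
Deviations from mean: -1.2857, 0.7143, 3.7143, -5.2857, -0.2857, -3.2857, 5.7143
Σ(y_t−ȳ)(y_{t+2}−ȳ) = (-4.7755) + (-3.7755) + (-1.0612) + (17.3673) + (-1.6327) = 6.1224
Denominator Σ(y_t−ȳ)² = 87.4286
r_2 = 6.1224 / 87.4286 = 0.070

0.070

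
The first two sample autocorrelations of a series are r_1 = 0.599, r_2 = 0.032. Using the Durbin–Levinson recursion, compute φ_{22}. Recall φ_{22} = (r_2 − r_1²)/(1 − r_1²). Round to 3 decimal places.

-0.510

φ_{22} = (r_2 − r_1²) / (1 − r_1²)
r_1² = (0.599)² = 0.358801
Numerator = 0.032 − 0.3588 = -0.3268; denominator = 1 − 0.3588 = 0.6412
φ_{22} = -0.3268 / 0.6412 = -0.510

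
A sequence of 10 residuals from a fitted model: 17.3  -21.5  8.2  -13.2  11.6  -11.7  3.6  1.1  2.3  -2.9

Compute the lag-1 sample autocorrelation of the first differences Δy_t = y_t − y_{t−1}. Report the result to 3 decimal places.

First differences Δy: -38.8, 29.7, -21.4, 24.8, -23.3, 15.3, -2.5, 1.2, -5.2
Mean of differences = -2.2444
Numerator Σ(Δy_t−Δȳ)(Δy_{t+1}−Δȳ) = -3252.0998
Denominator Σ(Δy_t−Δȳ)² = 4226.9022
r_1(Δy) = -3252.0998 / 4226.9022 = -0.769

-0.769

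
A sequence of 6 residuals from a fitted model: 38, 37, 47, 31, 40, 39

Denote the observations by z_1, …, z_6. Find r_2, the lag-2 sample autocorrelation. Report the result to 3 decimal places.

Mean z̄ = (38 + 37 + 47 + 31 + 40 + 39)/6 = 38.6667
Deviations from mean: -0.6667, -1.6667, 8.3333, -7.6667, 1.3333, 0.3333
Σ(z_t−z̄)(z_{t+2}−z̄) = (-5.5556) + (12.7778) + (11.1111) + (-2.5556) = 15.7778
Denominator Σ(z_t−z̄)² = 133.3333
r_2 = 15.7778 / 133.3333 = 0.118

0.118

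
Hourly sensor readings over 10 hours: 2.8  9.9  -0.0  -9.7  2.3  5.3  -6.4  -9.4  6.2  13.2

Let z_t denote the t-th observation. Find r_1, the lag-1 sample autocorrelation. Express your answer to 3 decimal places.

Mean z̄ = (2.8 + 9.9 − 0.0 − 9.7 + 2.3 + 5.3 − 6.4 − 9.4 + 6.2 + 13.2)/10 = 1.4200
Numerator Σ_{t=1}^{9}(z_t−z̄)(z_{t+1}−z̄) = 67.9396
Denominator Σ(z_t−z̄)² = 555.1560
r_1 = 67.9396 / 555.1560 = 0.122

0.122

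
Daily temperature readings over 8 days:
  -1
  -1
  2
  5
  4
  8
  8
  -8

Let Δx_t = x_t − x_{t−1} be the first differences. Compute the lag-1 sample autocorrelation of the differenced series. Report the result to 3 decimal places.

First differences Δx: 0, 3, 3, -1, 4, 0, -16
Mean of differences = -1.0000
Numerator Σ(Δx_t−Δx̄)(Δx_{t+1}−Δx̄) = 10.0000
Denominator Σ(Δx_t−Δx̄)² = 284.0000
r_1(Δx) = 10.0000 / 284.0000 = 0.035

0.035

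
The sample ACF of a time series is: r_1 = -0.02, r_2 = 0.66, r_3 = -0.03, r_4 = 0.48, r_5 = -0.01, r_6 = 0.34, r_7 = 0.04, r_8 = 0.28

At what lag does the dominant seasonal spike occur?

2

The largest autocorrelation is r_2 = 0.66, with weaker echoes at lags 4 (0.48), 6 (0.34) and 8 (0.28); the remaining lags stay at or below 0.04.
The dominant spike at lag 2 indicates a seasonal period of 2.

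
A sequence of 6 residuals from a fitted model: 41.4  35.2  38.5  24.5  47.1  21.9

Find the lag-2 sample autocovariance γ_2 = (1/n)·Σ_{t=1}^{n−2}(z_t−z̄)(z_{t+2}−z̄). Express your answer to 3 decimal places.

33.076

Mean z̄ = (41.4 + 35.2 + 38.5 + 24.5 + 47.1 + 21.9)/6 = 34.7667
Σ_{t=1}^{4}(z_t−z̄)(z_{t+2}−z̄) = 198.4578
γ_2 = 198.4578 / 6 = 33.076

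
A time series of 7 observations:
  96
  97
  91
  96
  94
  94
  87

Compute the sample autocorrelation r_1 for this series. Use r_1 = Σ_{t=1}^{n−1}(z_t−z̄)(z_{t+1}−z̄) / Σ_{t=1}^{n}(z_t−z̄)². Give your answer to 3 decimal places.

-0.113

Mean z̄ = (96 + 97 + 91 + 96 + 94 + 94 + 87)/7 = 93.5714
Deviations from mean: 2.4286, 3.4286, -2.5714, 2.4286, 0.4286, 0.4286, -6.5714
Numerator Σ_{t=1}^{6}(z_t−z̄)(z_{t+1}−z̄) = -8.3265
Denominator Σ(z_t−z̄)² = 73.7143
r_1 = -8.3265 / 73.7143 = -0.113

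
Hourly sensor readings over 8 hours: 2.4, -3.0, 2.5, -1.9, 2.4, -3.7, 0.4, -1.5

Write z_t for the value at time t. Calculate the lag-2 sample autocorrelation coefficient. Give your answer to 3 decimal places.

Mean z̄ = (2.4 − 3.0 + 2.5 − 1.9 + 2.4 − 3.7 + 0.4 − 1.5)/8 = -0.3000
Σ(z_t−z̄)(z_{t+2}−z̄) = (7.5600) + (4.3200) + (7.5600) + (5.4400) + (1.8900) + (4.0800) = 30.8500
Denominator Σ(z_t−z̄)² = 45.7600
r_2 = 30.8500 / 45.7600 = 0.674

0.674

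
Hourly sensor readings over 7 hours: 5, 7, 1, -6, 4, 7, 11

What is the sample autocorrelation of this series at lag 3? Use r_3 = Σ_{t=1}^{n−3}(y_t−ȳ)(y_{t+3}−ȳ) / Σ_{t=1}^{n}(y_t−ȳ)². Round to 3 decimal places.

-0.495

Mean ȳ = (5 + 7 + 1 − 6 + 4 + 7 + 11)/7 = 4.1429
Deviations from mean: 0.8571, 2.8571, -3.1429, -10.1429, -0.1429, 2.8571, 6.8571
Σ(y_t−ȳ)(y_{t+3}−ȳ) = (-8.6939) + (-0.4082) + (-8.9796) + (-69.5510) = -87.6327
Denominator Σ(y_t−ȳ)² = 176.8571
r_3 = -87.6327 / 176.8571 = -0.495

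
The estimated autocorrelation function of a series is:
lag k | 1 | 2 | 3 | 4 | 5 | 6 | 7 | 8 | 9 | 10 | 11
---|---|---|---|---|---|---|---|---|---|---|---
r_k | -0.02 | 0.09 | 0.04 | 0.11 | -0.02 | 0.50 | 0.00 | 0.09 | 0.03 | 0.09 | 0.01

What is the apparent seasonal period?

6

The largest autocorrelation is r_6 = 0.50; the remaining lags stay at or below 0.11.
The dominant spike at lag 6 indicates a seasonal period of 6.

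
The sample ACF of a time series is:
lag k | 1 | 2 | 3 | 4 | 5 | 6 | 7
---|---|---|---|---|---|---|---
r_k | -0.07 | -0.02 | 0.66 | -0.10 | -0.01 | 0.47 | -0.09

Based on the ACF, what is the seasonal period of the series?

3

The largest autocorrelation is r_3 = 0.66, with a weaker echo at lag 6 (0.47); the remaining lags stay at or below -0.01.
The dominant spike at lag 3 indicates a seasonal period of 3.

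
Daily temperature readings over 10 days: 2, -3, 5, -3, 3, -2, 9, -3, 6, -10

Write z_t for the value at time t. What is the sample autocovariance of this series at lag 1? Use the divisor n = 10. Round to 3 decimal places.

Mean z̄ = (2 − 3 + 5 − 3 + 3 − 2 + 9 − 3 + 6 − 10)/10 = 0.4000
Σ_{t=1}^{9}(z_t−z̄)(z_{t+1}−z̄) = -178.9600
γ_1 = -178.9600 / 10 = -17.896

-17.896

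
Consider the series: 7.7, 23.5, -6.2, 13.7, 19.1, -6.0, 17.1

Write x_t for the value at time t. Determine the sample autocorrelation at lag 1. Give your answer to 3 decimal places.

Mean x̄ = (7.7 + 23.5 − 6.2 + 13.7 + 19.1 − 6.0 + 17.1)/7 = 9.8429
Deviations from mean: -2.1429, 13.6571, -16.0429, 3.8571, 9.2571, -15.8429, 7.2571
Σ(x_t−x̄)(x_{t+1}−x̄) = (-29.2653) + (-219.0996) + (-61.8796) + (35.7061) + (-146.6596) + (-114.9739) = -536.1718
Denominator Σ(x_t−x̄)² = 852.7171
r_1 = -536.1718 / 852.7171 = -0.629

-0.629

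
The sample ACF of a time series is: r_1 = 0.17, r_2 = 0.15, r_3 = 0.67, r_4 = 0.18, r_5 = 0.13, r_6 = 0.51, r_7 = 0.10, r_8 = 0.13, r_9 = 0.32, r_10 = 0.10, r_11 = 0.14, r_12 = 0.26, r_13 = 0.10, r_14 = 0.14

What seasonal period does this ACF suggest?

The largest autocorrelation is r_3 = 0.67, with weaker echoes at lags 6 (0.51), 9 (0.32) and 12 (0.26); the remaining lags stay at or below 0.18.
The dominant spike at lag 3 indicates a seasonal period of 3.

3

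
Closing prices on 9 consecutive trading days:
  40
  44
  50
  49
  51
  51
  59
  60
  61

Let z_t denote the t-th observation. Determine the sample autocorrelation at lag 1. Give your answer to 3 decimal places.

0.584

Mean z̄ = (40 + 44 + 50 + 49 + 51 + 51 + 59 + 60 + 61)/9 = 51.6667
Numerator Σ_{t=1}^{8}(z_t−z̄)(z_{t+1}−z̄) = 242.8889
Denominator Σ(z_t−z̄)² = 416.0000
r_1 = 242.8889 / 416.0000 = 0.584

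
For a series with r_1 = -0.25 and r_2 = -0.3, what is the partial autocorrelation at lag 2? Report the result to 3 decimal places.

-0.387

φ_{22} = (r_2 − r_1²) / (1 − r_1²)
r_1² = (-0.25)² = 0.0625
Numerator = -0.3 − 0.0625 = -0.3625; denominator = 1 − 0.0625 = 0.9375
φ_{22} = -0.3625 / 0.9375 = -0.387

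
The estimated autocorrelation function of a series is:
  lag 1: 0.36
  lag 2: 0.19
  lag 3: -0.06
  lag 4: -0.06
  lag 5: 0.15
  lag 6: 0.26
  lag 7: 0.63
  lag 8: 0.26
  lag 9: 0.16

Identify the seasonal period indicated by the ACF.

7

The largest autocorrelation is r_7 = 0.63; the remaining lags stay at or below 0.36. The elevated value at lag 1 (0.36), dropping to 0.19 at lag 2, reflects decaying short-term dependence rather than seasonality.
The dominant spike at lag 7 indicates a seasonal period of 7.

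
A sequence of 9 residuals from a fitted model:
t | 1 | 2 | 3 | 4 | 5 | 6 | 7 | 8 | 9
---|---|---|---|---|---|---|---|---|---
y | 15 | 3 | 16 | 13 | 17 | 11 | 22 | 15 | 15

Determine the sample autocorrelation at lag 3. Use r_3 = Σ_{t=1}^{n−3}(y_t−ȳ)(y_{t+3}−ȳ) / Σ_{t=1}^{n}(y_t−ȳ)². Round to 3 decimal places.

Mean ȳ = (15 + 3 + 16 + 13 + 17 + 11 + 22 + 15 + 15)/9 = 14.1111
Numerator Σ_{t=1}^{6}(y_t−ȳ)(y_{t+3}−ȳ) = -47.9259
Denominator Σ(y_t−ȳ)² = 210.8889
r_3 = -47.9259 / 210.8889 = -0.227

-0.227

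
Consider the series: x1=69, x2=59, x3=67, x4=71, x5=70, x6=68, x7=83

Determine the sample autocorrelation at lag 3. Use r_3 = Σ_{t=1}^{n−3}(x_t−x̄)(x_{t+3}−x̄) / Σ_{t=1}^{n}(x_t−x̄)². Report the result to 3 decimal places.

Mean x̄ = (69 + 59 + 67 + 71 + 70 + 68 + 83)/7 = 69.5714
Deviations from mean: -0.5714, -10.5714, -2.5714, 1.4286, 0.4286, -1.5714, 13.4286
Σ(x_t−x̄)(x_{t+3}−x̄) = (-0.8163) + (-4.5306) + (4.0408) + (19.1837) = 17.8776
Denominator Σ(x_t−x̄)² = 303.7143
r_3 = 17.8776 / 303.7143 = 0.059

0.059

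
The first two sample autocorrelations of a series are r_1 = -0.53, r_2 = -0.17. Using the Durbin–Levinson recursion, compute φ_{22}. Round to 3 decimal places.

φ_{22} = (r_2 − r_1²) / (1 − r_1²)
r_1² = (-0.53)² = 0.2809
Numerator = -0.17 − 0.2809 = -0.4509; denominator = 1 − 0.2809 = 0.7191
φ_{22} = -0.4509 / 0.7191 = -0.627

-0.627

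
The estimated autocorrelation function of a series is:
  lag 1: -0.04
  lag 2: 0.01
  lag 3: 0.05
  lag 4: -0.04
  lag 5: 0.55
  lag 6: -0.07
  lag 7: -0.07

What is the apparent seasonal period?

5

The largest autocorrelation is r_5 = 0.55; the remaining lags stay at or below 0.05.
The dominant spike at lag 5 indicates a seasonal period of 5.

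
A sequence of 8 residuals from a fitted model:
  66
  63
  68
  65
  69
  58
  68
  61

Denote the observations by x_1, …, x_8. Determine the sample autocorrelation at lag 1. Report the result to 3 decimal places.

Mean x̄ = (66 + 63 + 68 + 65 + 69 + 58 + 68 + 61)/8 = 64.7500
Numerator Σ_{t=1}^{7}(x_t−x̄)(x_{t+1}−x̄) = -68.8125
Denominator Σ(x_t−x̄)² = 103.5000
r_1 = -68.8125 / 103.5000 = -0.665

-0.665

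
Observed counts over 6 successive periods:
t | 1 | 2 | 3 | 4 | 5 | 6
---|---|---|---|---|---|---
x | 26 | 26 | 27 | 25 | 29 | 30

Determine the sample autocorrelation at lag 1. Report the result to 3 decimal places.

Mean x̄ = (26 + 26 + 27 + 25 + 29 + 30)/6 = 27.1667
Deviations from mean: -1.1667, -1.1667, -0.1667, -2.1667, 1.8333, 2.8333
Σ(x_t−x̄)(x_{t+1}−x̄) = (1.3611) + (0.1944) + (0.3611) + (-3.9722) + (5.1944) = 3.1389
Denominator Σ(x_t−x̄)² = 18.8333
r_1 = 3.1389 / 18.8333 = 0.167

0.167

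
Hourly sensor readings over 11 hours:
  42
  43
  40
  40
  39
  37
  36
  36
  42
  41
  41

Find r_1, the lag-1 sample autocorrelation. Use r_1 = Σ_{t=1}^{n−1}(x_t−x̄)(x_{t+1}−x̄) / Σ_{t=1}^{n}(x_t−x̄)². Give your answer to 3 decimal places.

0.503

Mean x̄ = (42 + 43 + 40 + 40 + 39 + 37 + 36 + 36 + 42 + 41 + 41)/11 = 39.7273
Numerator Σ_{t=1}^{10}(x_t−x̄)(x_{t+1}−x̄) = 30.2893
Denominator Σ(x_t−x̄)² = 60.1818
r_1 = 30.2893 / 60.1818 = 0.503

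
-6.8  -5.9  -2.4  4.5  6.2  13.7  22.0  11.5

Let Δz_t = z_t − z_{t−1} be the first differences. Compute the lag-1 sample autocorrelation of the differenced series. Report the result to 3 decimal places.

First differences Δz: 0.9, 3.5, 6.9, 1.7, 7.5, 8.3, -10.5
Mean of differences = 2.6143
Numerator Σ(Δz_t−Δz̄)(Δz_{t+1}−Δz̄) = -52.8931
Denominator Σ(Δz_t−Δz̄)² = 251.1086
r_1(Δz) = -52.8931 / 251.1086 = -0.211

-0.211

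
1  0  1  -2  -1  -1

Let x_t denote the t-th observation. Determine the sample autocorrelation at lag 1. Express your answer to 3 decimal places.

0.030

Mean x̄ = (1 + 0 + 1 − 2 − 1 − 1)/6 = -0.3333
Deviations from mean: 1.3333, 0.3333, 1.3333, -1.6667, -0.6667, -0.6667
Numerator Σ_{t=1}^{5}(x_t−x̄)(x_{t+1}−x̄) = 0.2222
Denominator Σ(x_t−x̄)² = 7.3333
r_1 = 0.2222 / 7.3333 = 0.030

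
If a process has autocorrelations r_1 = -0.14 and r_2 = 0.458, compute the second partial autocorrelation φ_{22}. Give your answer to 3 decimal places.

φ_{22} = (r_2 − r_1²) / (1 − r_1²)
r_1² = (-0.14)² = 0.0196
Numerator = 0.458 − 0.0196 = 0.4384; denominator = 1 − 0.0196 = 0.9804
φ_{22} = 0.4384 / 0.9804 = 0.447

0.447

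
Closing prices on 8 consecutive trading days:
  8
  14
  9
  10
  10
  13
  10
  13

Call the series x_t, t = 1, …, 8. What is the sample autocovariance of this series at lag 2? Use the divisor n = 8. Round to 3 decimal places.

0.965

Mean x̄ = (8 + 14 + 9 + 10 + 10 + 13 + 10 + 13)/8 = 10.8750
Deviations: -2.8750, 3.1250, -1.8750, -0.8750, -0.8750, 2.1250, -0.8750, 2.1250
Σ_{t=1}^{6}(x_t−x̄)(x_{t+2}−x̄) = 7.7188
γ_2 = 7.7188 / 8 = 0.965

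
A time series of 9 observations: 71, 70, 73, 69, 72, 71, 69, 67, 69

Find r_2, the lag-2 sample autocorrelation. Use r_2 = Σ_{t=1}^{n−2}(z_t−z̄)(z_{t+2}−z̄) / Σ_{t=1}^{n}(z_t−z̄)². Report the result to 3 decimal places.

Mean z̄ = (71 + 70 + 73 + 69 + 72 + 71 + 69 + 67 + 69)/9 = 70.1111
Σ(z_t−z̄)(z_{t+2}−z̄) = (2.5679) + (0.1235) + (5.4568) + (-0.9877) + (-2.0988) + (-2.7654) + (1.2346) = 3.5309
Denominator Σ(z_t−z̄)² = 26.8889
r_2 = 3.5309 / 26.8889 = 0.131

0.131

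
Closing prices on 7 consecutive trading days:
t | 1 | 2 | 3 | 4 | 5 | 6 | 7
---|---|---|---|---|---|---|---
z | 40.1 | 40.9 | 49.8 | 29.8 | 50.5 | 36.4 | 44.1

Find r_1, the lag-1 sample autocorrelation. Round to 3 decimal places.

-0.826

Mean z̄ = (40.1 + 40.9 + 49.8 + 29.8 + 50.5 + 36.4 + 44.1)/7 = 41.6571
Deviations from mean: -1.5571, -0.7571, 8.1429, -11.8571, 8.8429, -5.2571, 2.4429
Numerator Σ_{t=1}^{6}(z_t−z̄)(z_{t+1}−z̄) = -265.7190
Denominator Σ(z_t−z̄)² = 321.6971
r_1 = -265.7190 / 321.6971 = -0.826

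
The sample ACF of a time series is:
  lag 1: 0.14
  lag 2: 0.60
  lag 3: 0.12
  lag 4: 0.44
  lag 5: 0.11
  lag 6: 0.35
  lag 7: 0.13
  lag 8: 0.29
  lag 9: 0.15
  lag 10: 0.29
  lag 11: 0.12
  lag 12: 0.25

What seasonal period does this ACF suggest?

2

The largest autocorrelation is r_2 = 0.60, with weaker echoes at lags 4 (0.44), 6 (0.35), 8 (0.29), 10 (0.29) and 12 (0.25); the remaining lags stay at or below 0.15.
The dominant spike at lag 2 indicates a seasonal period of 2.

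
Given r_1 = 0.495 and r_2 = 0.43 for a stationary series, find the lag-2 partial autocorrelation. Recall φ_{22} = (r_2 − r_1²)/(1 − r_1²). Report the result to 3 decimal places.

φ_{22} = (r_2 − r_1²) / (1 − r_1²)
r_1² = (0.495)² = 0.245025
Numerator = 0.43 − 0.2450 = 0.1850; denominator = 1 − 0.2450 = 0.7550
φ_{22} = 0.1850 / 0.7550 = 0.245

0.245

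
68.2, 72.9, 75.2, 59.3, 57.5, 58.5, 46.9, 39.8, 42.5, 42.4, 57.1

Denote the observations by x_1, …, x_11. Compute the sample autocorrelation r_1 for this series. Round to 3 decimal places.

Mean x̄ = (68.2 + 72.9 + 75.2 + 59.3 + 57.5 + 58.5 + 46.9 + 39.8 + 42.5 + 42.4 + 57.1)/11 = 56.3909
Numerator Σ_{t=1}^{10}(x_t−x̄)(x_{t+1}−x̄) = 1118.0954
Denominator Σ(x_t−x̄)² = 1534.4691
r_1 = 1118.0954 / 1534.4691 = 0.729

0.729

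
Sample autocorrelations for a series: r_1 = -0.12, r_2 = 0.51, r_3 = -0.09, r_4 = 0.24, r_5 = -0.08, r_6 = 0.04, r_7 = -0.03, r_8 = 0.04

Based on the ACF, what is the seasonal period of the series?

2

The largest autocorrelation is r_2 = 0.51, with a weaker echo at lag 4 (0.24); the remaining lags stay at or below 0.04.
The dominant spike at lag 2 indicates a seasonal period of 2.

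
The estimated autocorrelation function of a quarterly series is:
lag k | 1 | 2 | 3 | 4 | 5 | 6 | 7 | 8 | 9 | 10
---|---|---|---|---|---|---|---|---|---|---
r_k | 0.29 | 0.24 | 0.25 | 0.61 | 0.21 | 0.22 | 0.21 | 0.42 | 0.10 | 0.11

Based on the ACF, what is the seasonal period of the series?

4

The largest autocorrelation is r_4 = 0.61, with a weaker echo at lag 8 (0.42); the remaining lags stay at or below 0.29. The elevated value at lag 1 (0.29), dropping to 0.24 at lag 2, reflects decaying short-term dependence rather than seasonality.
The dominant spike at lag 4 indicates a seasonal period of 4.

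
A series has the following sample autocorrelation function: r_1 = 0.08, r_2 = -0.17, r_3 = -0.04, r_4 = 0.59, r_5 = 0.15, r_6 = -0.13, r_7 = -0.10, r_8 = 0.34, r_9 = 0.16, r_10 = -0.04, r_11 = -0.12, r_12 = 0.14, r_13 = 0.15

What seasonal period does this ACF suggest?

The largest autocorrelation is r_4 = 0.59, with a weaker echo at lag 8 (0.34); the remaining lags stay at or below 0.16.
The dominant spike at lag 4 indicates a seasonal period of 4.

4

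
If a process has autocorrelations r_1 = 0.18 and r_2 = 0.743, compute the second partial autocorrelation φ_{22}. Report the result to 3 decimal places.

0.734

φ_{22} = (r_2 − r_1²) / (1 − r_1²)
r_1² = (0.18)² = 0.0324
Numerator = 0.743 − 0.0324 = 0.7106; denominator = 1 − 0.0324 = 0.9676
φ_{22} = 0.7106 / 0.9676 = 0.734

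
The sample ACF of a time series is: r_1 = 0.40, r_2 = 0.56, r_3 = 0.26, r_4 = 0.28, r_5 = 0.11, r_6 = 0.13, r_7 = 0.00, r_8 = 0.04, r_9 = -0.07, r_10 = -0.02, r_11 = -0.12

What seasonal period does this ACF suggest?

The largest autocorrelation is r_2 = 0.56; the remaining lags stay at or below 0.40.
The dominant spike at lag 2 indicates a seasonal period of 2.

2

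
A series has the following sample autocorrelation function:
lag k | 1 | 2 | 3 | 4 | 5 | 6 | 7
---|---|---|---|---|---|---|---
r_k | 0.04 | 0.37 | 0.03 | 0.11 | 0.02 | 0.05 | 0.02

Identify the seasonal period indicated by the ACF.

2

The largest autocorrelation is r_2 = 0.37; the remaining lags stay at or below 0.11.
The dominant spike at lag 2 indicates a seasonal period of 2.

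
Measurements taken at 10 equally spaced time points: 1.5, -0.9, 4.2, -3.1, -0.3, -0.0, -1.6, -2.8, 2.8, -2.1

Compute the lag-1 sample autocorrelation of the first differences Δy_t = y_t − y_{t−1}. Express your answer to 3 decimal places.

-0.666

First differences Δy: -2.4, 5.1, -7.3, 2.8, 0.3, -1.6, -1.2, 5.6, -4.9
Mean of differences = -0.4000
Numerator Σ(Δy_t−Δȳ)(Δy_{t+1}−Δȳ) = -100.4700
Denominator Σ(Δy_t−Δȳ)² = 150.9200
r_1(Δy) = -100.4700 / 150.9200 = -0.666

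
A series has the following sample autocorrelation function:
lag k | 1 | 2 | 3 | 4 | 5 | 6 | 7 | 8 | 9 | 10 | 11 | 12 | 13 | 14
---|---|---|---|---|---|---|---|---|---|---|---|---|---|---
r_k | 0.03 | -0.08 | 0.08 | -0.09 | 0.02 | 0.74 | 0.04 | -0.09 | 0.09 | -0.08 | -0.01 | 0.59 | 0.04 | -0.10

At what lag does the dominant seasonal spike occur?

6

The largest autocorrelation is r_6 = 0.74, with a weaker echo at lag 12 (0.59); the remaining lags stay at or below 0.09.
The dominant spike at lag 6 indicates a seasonal period of 6.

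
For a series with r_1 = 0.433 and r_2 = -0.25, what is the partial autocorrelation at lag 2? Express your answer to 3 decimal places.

φ_{22} = (r_2 − r_1²) / (1 − r_1²)
r_1² = (0.433)² = 0.187489
Numerator = -0.25 − 0.1875 = -0.4375; denominator = 1 − 0.1875 = 0.8125
φ_{22} = -0.4375 / 0.8125 = -0.538

-0.538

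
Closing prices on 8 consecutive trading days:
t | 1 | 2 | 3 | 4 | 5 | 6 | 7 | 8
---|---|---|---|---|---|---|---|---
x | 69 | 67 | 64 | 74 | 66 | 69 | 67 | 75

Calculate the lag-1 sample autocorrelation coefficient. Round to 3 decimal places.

Mean x̄ = (69 + 67 + 64 + 74 + 66 + 69 + 67 + 75)/8 = 68.8750
Σ(x_t−x̄)(x_{t+1}−x̄) = (-0.2344) + (9.1406) + (-24.9844) + (-14.7344) + (-0.3594) + (-0.2344) + (-11.4844) = -42.8906
Denominator Σ(x_t−x̄)² = 102.8750
r_1 = -42.8906 / 102.8750 = -0.417

-0.417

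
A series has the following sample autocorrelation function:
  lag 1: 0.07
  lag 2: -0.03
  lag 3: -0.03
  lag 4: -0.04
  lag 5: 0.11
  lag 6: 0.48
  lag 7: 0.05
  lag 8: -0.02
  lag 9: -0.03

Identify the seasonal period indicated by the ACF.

6

The largest autocorrelation is r_6 = 0.48; the remaining lags stay at or below 0.11.
The dominant spike at lag 6 indicates a seasonal period of 6.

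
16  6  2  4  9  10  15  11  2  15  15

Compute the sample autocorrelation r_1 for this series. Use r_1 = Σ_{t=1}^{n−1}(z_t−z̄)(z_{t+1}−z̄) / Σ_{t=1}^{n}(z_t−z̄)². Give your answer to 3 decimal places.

Mean z̄ = (16 + 6 + 2 + 4 + 9 + 10 + 15 + 11 + 2 + 15 + 15)/11 = 9.5455
Numerator Σ_{t=1}^{10}(z_t−z̄)(z_{t+1}−z̄) = 36.5207
Denominator Σ(z_t−z̄)² = 290.7273
r_1 = 36.5207 / 290.7273 = 0.126

0.126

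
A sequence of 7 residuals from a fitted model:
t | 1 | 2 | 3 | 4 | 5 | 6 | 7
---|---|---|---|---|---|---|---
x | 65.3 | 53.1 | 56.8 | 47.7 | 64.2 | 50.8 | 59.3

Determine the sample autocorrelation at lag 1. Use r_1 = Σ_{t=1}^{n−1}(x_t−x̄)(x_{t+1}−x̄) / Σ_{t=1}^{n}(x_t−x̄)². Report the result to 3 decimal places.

Mean x̄ = (65.3 + 53.1 + 56.8 + 47.7 + 64.2 + 50.8 + 59.3)/7 = 56.7429
Deviations from mean: 8.5571, -3.6429, 0.0571, -9.0429, 7.4571, -5.9429, 2.5571
Σ(x_t−x̄)(x_{t+1}−x̄) = (-31.1724) + (-0.2082) + (-0.5167) + (-67.4339) + (-44.3167) + (-15.1967) = -158.8447
Denominator Σ(x_t−x̄)² = 265.7371
r_1 = -158.8447 / 265.7371 = -0.598

-0.598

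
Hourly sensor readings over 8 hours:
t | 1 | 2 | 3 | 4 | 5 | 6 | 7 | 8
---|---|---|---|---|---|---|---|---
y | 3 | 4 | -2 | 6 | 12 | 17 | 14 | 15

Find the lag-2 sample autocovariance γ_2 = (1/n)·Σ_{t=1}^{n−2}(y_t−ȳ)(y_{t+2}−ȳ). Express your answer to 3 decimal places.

Mean ȳ = (3 + 4 − 2 + 6 + 12 + 17 + 14 + 15)/8 = 8.6250
Σ_{t=1}^{6}(y_t−ȳ)(y_{t+2}−ȳ) = 85.5938
γ_2 = 85.5938 / 8 = 10.699

10.699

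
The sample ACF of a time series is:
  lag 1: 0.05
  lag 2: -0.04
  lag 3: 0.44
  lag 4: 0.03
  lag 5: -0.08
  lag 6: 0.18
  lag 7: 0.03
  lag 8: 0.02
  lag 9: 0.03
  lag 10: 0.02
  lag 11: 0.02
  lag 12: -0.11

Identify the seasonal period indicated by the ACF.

3

The largest autocorrelation is r_3 = 0.44, with a weaker echo at lag 6 (0.18); the remaining lags stay at or below 0.05.
The dominant spike at lag 3 indicates a seasonal period of 3.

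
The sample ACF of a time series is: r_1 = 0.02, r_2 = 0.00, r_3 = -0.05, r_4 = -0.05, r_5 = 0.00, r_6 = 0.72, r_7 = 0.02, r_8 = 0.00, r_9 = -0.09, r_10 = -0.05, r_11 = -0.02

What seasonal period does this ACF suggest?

The largest autocorrelation is r_6 = 0.72; the remaining lags stay at or below 0.02.
The dominant spike at lag 6 indicates a seasonal period of 6.

6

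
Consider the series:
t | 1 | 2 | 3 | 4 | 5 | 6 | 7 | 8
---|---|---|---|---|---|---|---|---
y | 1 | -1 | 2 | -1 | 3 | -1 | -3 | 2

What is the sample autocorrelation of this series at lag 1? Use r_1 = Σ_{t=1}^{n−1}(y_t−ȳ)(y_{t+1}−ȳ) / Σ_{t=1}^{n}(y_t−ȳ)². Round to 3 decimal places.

Mean ȳ = (1 − 1 + 2 − 1 + 3 − 1 − 3 + 2)/8 = 0.2500
Deviations from mean: 0.7500, -1.2500, 1.7500, -1.2500, 2.7500, -1.2500, -3.2500, 1.7500
Σ(y_t−ȳ)(y_{t+1}−ȳ) = (-0.9375) + (-2.1875) + (-2.1875) + (-3.4375) + (-3.4375) + (4.0625) + (-5.6875) = -13.8125
Denominator Σ(y_t−ȳ)² = 29.5000
r_1 = -13.8125 / 29.5000 = -0.468

-0.468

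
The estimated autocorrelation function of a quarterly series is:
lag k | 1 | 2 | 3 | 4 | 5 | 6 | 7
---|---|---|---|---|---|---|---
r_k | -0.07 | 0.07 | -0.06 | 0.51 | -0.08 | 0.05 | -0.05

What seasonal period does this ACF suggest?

4

The largest autocorrelation is r_4 = 0.51; the remaining lags stay at or below 0.07.
The dominant spike at lag 4 indicates a seasonal period of 4.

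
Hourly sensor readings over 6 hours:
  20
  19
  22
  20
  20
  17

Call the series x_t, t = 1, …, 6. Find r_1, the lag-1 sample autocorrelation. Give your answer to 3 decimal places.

-0.133

Mean x̄ = (20 + 19 + 22 + 20 + 20 + 17)/6 = 19.6667
Deviations from mean: 0.3333, -0.6667, 2.3333, 0.3333, 0.3333, -2.6667
Σ(x_t−x̄)(x_{t+1}−x̄) = (-0.2222) + (-1.5556) + (0.7778) + (0.1111) + (-0.8889) = -1.7778
Denominator Σ(x_t−x̄)² = 13.3333
r_1 = -1.7778 / 13.3333 = -0.133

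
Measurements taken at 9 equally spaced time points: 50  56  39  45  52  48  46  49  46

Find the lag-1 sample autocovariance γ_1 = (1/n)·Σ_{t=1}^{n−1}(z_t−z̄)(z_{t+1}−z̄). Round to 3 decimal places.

-5.014

Mean z̄ = (50 + 56 + 39 + 45 + 52 + 48 + 46 + 49 + 46)/9 = 47.8889
Σ_{t=1}^{8}(z_t−z̄)(z_{t+1}−z̄) = -45.1235
γ_1 = -45.1235 / 9 = -5.014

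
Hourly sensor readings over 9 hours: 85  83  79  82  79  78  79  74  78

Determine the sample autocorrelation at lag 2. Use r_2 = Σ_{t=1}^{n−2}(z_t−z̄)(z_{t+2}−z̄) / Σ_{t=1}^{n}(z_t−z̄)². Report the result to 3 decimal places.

0.140

Mean z̄ = (85 + 83 + 79 + 82 + 79 + 78 + 79 + 74 + 78)/9 = 79.6667
Numerator Σ_{t=1}^{7}(z_t−z̄)(z_{t+2}−z̄) = 11.7778
Denominator Σ(z_t−z̄)² = 84.0000
r_2 = 11.7778 / 84.0000 = 0.140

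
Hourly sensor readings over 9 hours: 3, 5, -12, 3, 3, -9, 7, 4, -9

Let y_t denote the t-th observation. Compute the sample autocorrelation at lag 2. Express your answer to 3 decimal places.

-0.398

Mean ȳ = (3 + 5 − 12 + 3 + 3 − 9 + 7 + 4 − 9)/9 = -0.5556
Σ(y_t−ȳ)(y_{t+2}−ȳ) = (-40.6914) + (19.7531) + (-40.6914) + (-30.0247) + (26.8642) + (-38.4691) + (-63.8025) = -167.0617
Denominator Σ(y_t−ȳ)² = 420.2222
r_2 = -167.0617 / 420.2222 = -0.398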